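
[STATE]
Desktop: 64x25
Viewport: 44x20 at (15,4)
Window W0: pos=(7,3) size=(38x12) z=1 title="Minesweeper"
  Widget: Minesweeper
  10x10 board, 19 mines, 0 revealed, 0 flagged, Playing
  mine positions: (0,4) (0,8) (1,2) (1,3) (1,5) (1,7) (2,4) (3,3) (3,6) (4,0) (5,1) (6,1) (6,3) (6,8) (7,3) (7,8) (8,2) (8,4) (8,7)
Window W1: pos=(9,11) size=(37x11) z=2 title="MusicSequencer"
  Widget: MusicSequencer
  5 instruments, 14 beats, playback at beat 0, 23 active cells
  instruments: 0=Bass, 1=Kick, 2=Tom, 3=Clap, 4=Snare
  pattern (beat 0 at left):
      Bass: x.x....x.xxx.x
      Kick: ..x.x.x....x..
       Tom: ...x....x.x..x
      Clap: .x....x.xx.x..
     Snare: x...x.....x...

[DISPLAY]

eeper                        ┃              
─────────────────────────────┨              
■■■                          ┃              
■■■                          ┃              
■■■                          ┃              
■■■                          ┃              
■■■                          ┃              
━━━━━━━━━━━━━━━━━━━━━━━━━━━━━━┓             
cSequencer                    ┃             
──────────────────────────────┨             
 ▼1234567890123               ┃             
s█·█····█·███·█               ┃             
k··█·█·█····█··               ┃             
m···█····█·█··█               ┃             
p·█····█·██·█··               ┃             
e█···█·····█···               ┃             
                              ┃             
━━━━━━━━━━━━━━━━━━━━━━━━━━━━━━┛             
                                            
                                            


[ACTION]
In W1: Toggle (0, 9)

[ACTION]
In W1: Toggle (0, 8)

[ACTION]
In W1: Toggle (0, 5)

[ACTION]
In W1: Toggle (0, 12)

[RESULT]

eeper                        ┃              
─────────────────────────────┨              
■■■                          ┃              
■■■                          ┃              
■■■                          ┃              
■■■                          ┃              
■■■                          ┃              
━━━━━━━━━━━━━━━━━━━━━━━━━━━━━━┓             
cSequencer                    ┃             
──────────────────────────────┨             
 ▼1234567890123               ┃             
s█·█··█·██·████               ┃             
k··█·█·█····█··               ┃             
m···█····█·█··█               ┃             
p·█····█·██·█··               ┃             
e█···█·····█···               ┃             
                              ┃             
━━━━━━━━━━━━━━━━━━━━━━━━━━━━━━┛             
                                            
                                            


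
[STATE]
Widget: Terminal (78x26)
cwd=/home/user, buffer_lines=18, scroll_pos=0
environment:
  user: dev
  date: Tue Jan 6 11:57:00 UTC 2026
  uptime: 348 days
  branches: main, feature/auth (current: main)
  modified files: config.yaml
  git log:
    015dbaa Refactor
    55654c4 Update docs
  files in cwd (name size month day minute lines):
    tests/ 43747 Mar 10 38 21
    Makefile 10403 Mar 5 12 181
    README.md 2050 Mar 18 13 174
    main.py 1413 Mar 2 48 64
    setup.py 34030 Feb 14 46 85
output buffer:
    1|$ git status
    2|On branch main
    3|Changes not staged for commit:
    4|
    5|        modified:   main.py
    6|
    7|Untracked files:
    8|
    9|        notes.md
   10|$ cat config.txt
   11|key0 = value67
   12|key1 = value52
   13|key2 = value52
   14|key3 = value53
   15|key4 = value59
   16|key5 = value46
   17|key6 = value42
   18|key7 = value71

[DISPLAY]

$ git status                                                                  
On branch main                                                                
Changes not staged for commit:                                                
                                                                              
        modified:   main.py                                                   
                                                                              
Untracked files:                                                              
                                                                              
        notes.md                                                              
$ cat config.txt                                                              
key0 = value67                                                                
key1 = value52                                                                
key2 = value52                                                                
key3 = value53                                                                
key4 = value59                                                                
key5 = value46                                                                
key6 = value42                                                                
key7 = value71                                                                
$ █                                                                           
                                                                              
                                                                              
                                                                              
                                                                              
                                                                              
                                                                              
                                                                              


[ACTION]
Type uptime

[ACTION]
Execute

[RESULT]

$ git status                                                                  
On branch main                                                                
Changes not staged for commit:                                                
                                                                              
        modified:   main.py                                                   
                                                                              
Untracked files:                                                              
                                                                              
        notes.md                                                              
$ cat config.txt                                                              
key0 = value67                                                                
key1 = value52                                                                
key2 = value52                                                                
key3 = value53                                                                
key4 = value59                                                                
key5 = value46                                                                
key6 = value42                                                                
key7 = value71                                                                
$ uptime                                                                      
 10:00  up 348 days                                                           
$ █                                                                           
                                                                              
                                                                              
                                                                              
                                                                              
                                                                              


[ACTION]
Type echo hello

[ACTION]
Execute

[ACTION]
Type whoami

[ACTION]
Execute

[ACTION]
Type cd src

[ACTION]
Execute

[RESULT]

On branch main                                                                
Changes not staged for commit:                                                
                                                                              
        modified:   main.py                                                   
                                                                              
Untracked files:                                                              
                                                                              
        notes.md                                                              
$ cat config.txt                                                              
key0 = value67                                                                
key1 = value52                                                                
key2 = value52                                                                
key3 = value53                                                                
key4 = value59                                                                
key5 = value46                                                                
key6 = value42                                                                
key7 = value71                                                                
$ uptime                                                                      
 10:00  up 348 days                                                           
$ echo hello                                                                  
hello                                                                         
$ whoami                                                                      
dev                                                                           
$ cd src                                                                      
                                                                              
$ █                                                                           


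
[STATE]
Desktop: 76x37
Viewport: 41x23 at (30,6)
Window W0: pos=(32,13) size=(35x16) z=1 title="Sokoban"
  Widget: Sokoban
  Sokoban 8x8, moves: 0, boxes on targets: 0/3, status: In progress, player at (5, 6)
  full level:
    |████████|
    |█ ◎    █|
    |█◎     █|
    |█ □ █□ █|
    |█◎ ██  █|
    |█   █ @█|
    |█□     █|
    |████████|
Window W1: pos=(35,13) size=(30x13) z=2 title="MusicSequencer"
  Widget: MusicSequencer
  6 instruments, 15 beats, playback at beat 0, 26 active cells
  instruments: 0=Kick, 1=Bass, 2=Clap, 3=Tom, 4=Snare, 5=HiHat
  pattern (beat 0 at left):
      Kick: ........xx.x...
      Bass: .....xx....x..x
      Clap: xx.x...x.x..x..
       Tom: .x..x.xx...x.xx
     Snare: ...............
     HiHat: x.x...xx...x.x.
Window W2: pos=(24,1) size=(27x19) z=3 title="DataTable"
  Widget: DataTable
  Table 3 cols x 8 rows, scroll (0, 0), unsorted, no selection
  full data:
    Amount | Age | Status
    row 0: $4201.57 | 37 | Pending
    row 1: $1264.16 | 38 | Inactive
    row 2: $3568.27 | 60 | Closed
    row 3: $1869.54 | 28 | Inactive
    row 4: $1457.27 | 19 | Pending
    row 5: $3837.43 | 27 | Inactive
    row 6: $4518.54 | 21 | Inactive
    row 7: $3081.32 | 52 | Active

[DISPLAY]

.57│37 │Pending     ┃                    
.16│38 │Inactive    ┃                    
.27│60 │Closed      ┃                    
.54│28 │Inactive    ┃                    
.27│19 │Pending     ┃                    
.43│27 │Inactive    ┃                    
.54│21 │Inactive    ┃                    
.32│52 │Active      ┃━━━━━━━━━━━━━┓━┓    
                    ┃             ┃ ┃    
                    ┃─────────────┨─┨    
                    ┃901234       ┃ ┃    
                    ┃█·█···       ┃ ┃    
                    ┃··█··█       ┃ ┃    
━━━━━━━━━━━━━━━━━━━━┛█··█··       ┃ ┃    
  ┃█◎┃   Tom·█··█·██···█·██       ┃ ┃    
  ┃█ ┃ Snare···············       ┃ ┃    
  ┃█□┃ HiHat█·█···██···█·█·       ┃ ┃    
  ┃██┃                            ┃ ┃    
  ┃Mo┃                            ┃ ┃    
  ┃  ┗━━━━━━━━━━━━━━━━━━━━━━━━━━━━┛ ┃    
  ┃                                 ┃    
  ┃                                 ┃    
  ┗━━━━━━━━━━━━━━━━━━━━━━━━━━━━━━━━━┛    


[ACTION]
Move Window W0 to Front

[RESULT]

.57│37 │Pending     ┃                    
.16│38 │Inactive    ┃                    
.27│60 │Closed      ┃                    
.54│28 │Inactive    ┃                    
.27│19 │Pending     ┃                    
.43│27 │Inactive    ┃                    
.54│21 │Inactive    ┃                    
.3┏━━━━━━━━━━━━━━━━━━━━━━━━━━━━━━━━━┓    
  ┃ Sokoban                         ┃    
  ┠─────────────────────────────────┨    
  ┃████████                         ┃    
  ┃█ ◎    █                         ┃    
  ┃█◎     █                         ┃    
━━┃█ □ █□ █                         ┃    
  ┃█◎ ██  █                         ┃    
  ┃█   █ @█                         ┃    
  ┃█□     █                         ┃    
  ┃████████                         ┃    
  ┃Moves: 0  0/3                    ┃    
  ┃                                 ┃    
  ┃                                 ┃    
  ┃                                 ┃    
  ┗━━━━━━━━━━━━━━━━━━━━━━━━━━━━━━━━━┛    


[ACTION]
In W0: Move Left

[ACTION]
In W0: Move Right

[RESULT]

.57│37 │Pending     ┃                    
.16│38 │Inactive    ┃                    
.27│60 │Closed      ┃                    
.54│28 │Inactive    ┃                    
.27│19 │Pending     ┃                    
.43│27 │Inactive    ┃                    
.54│21 │Inactive    ┃                    
.3┏━━━━━━━━━━━━━━━━━━━━━━━━━━━━━━━━━┓    
  ┃ Sokoban                         ┃    
  ┠─────────────────────────────────┨    
  ┃████████                         ┃    
  ┃█ ◎    █                         ┃    
  ┃█◎     █                         ┃    
━━┃█ □ █□ █                         ┃    
  ┃█◎ ██  █                         ┃    
  ┃█   █ @█                         ┃    
  ┃█□     █                         ┃    
  ┃████████                         ┃    
  ┃Moves: 2  0/3                    ┃    
  ┃                                 ┃    
  ┃                                 ┃    
  ┃                                 ┃    
  ┗━━━━━━━━━━━━━━━━━━━━━━━━━━━━━━━━━┛    


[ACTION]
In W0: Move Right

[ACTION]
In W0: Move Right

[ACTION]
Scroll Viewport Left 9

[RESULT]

   ┃$4201.57│37 │Pending     ┃           
   ┃$1264.16│38 │Inactive    ┃           
   ┃$3568.27│60 │Closed      ┃           
   ┃$1869.54│28 │Inactive    ┃           
   ┃$1457.27│19 │Pending     ┃           
   ┃$3837.43│27 │Inactive    ┃           
   ┃$4518.54│21 │Inactive    ┃           
   ┃$3081.3┏━━━━━━━━━━━━━━━━━━━━━━━━━━━━━
   ┃       ┃ Sokoban                     
   ┃       ┠─────────────────────────────
   ┃       ┃████████                     
   ┃       ┃█ ◎    █                     
   ┃       ┃█◎     █                     
   ┗━━━━━━━┃█ □ █□ █                     
           ┃█◎ ██  █                     
           ┃█   █ @█                     
           ┃█□     █                     
           ┃████████                     
           ┃Moves: 2  0/3                
           ┃                             
           ┃                             
           ┃                             
           ┗━━━━━━━━━━━━━━━━━━━━━━━━━━━━━


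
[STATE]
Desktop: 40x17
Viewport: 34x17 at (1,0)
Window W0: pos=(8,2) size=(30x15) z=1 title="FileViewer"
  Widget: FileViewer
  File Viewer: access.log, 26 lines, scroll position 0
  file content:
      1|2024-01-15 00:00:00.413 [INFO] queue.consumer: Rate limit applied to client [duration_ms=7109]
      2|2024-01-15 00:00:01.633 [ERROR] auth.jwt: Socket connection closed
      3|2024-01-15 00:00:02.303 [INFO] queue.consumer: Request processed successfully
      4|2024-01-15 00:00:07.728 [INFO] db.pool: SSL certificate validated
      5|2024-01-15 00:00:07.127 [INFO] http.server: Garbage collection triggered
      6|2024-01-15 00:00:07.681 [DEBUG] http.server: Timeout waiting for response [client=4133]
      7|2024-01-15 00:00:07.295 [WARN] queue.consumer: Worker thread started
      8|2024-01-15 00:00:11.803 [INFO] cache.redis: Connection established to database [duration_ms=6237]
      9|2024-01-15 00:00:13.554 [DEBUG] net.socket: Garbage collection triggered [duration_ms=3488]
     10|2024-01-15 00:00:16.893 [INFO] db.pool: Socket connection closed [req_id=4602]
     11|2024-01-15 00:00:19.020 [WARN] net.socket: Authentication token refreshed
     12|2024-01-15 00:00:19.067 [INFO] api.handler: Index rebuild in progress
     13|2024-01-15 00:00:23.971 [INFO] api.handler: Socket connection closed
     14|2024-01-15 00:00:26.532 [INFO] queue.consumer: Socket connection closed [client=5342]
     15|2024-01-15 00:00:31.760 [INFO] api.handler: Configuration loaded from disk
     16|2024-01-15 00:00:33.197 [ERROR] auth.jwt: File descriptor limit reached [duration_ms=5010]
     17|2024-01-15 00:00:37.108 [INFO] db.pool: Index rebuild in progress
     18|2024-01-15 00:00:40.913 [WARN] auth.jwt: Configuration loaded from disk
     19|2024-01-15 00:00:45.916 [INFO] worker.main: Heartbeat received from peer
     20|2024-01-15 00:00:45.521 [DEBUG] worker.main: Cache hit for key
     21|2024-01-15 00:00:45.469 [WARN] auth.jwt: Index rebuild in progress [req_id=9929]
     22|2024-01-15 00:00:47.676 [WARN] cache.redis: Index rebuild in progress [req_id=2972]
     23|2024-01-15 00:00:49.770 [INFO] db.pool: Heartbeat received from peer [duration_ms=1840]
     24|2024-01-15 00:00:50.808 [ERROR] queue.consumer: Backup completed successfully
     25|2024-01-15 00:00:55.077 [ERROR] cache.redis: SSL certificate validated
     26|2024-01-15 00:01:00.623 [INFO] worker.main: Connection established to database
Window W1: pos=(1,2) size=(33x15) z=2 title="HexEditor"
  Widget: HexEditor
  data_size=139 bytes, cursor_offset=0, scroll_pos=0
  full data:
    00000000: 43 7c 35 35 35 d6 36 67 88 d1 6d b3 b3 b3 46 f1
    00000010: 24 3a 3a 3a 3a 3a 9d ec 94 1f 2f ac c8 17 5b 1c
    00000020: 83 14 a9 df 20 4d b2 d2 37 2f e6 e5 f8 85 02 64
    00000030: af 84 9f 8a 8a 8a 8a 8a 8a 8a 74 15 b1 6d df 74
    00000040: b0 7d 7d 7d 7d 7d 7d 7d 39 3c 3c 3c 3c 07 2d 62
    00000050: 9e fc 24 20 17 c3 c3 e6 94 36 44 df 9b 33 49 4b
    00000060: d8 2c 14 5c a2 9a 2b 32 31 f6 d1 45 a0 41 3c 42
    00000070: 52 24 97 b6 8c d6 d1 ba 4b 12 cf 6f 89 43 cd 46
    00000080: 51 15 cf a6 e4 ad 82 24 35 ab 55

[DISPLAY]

                                  
                                  
┏━━━━━━━━━━━━━━━━━━━━━━━━━━━━━━━┓━
┃ HexEditor                     ┃ 
┠───────────────────────────────┨─
┃00000000  43 7c 35 35 35 d6 36 ┃I
┃00000010  24 3a 3a 3a 3a 3a 9d ┃E
┃00000020  83 14 a9 df 20 4d b2 ┃I
┃00000030  af 84 9f 8a 8a 8a 8a ┃I
┃00000040  b0 7d 7d 7d 7d 7d 7d ┃I
┃00000050  9e fc 24 20 17 c3 c3 ┃D
┃00000060  d8 2c 14 5c a2 9a 2b ┃W
┃00000070  52 24 97 b6 8c d6 d1 ┃I
┃00000080  51 15 cf a6 e4 ad 82 ┃D
┃                               ┃I
┃                               ┃W
┗━━━━━━━━━━━━━━━━━━━━━━━━━━━━━━━┛━


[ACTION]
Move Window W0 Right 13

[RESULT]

                                  
                                  
┏━━━━━━━━━━━━━━━━━━━━━━━━━━━━━━━┓━
┃ HexEditor                     ┃ 
┠───────────────────────────────┨─
┃00000000  43 7c 35 35 35 d6 36 ┃ 
┃00000010  24 3a 3a 3a 3a 3a 9d ┃ 
┃00000020  83 14 a9 df 20 4d b2 ┃ 
┃00000030  af 84 9f 8a 8a 8a 8a ┃ 
┃00000040  b0 7d 7d 7d 7d 7d 7d ┃ 
┃00000050  9e fc 24 20 17 c3 c3 ┃ 
┃00000060  d8 2c 14 5c a2 9a 2b ┃ 
┃00000070  52 24 97 b6 8c d6 d1 ┃ 
┃00000080  51 15 cf a6 e4 ad 82 ┃ 
┃                               ┃ 
┃                               ┃ 
┗━━━━━━━━━━━━━━━━━━━━━━━━━━━━━━━┛━


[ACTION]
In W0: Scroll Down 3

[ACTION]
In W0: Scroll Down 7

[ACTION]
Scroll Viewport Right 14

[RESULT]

                                  
                                  
━━━━━━━━━━━━━━━━━━━━━━━━━━━┓━━━━━┓
Editor                     ┃     ┃
───────────────────────────┨─────┨
0000  43 7c 35 35 35 d6 36 ┃ [WA▲┃
0010  24 3a 3a 3a 3a 3a 9d ┃ [IN░┃
0020  83 14 a9 df 20 4d b2 ┃ [IN░┃
0030  af 84 9f 8a 8a 8a 8a ┃ [IN░┃
0040  b0 7d 7d 7d 7d 7d 7d ┃ [IN░┃
0050  9e fc 24 20 17 c3 c3 ┃ [ER░┃
0060  d8 2c 14 5c a2 9a 2b ┃ [IN░┃
0070  52 24 97 b6 8c d6 d1 ┃ [WA█┃
0080  51 15 cf a6 e4 ad 82 ┃ [IN░┃
                           ┃ [DE░┃
                           ┃ [WA▼┃
━━━━━━━━━━━━━━━━━━━━━━━━━━━┛━━━━━┛


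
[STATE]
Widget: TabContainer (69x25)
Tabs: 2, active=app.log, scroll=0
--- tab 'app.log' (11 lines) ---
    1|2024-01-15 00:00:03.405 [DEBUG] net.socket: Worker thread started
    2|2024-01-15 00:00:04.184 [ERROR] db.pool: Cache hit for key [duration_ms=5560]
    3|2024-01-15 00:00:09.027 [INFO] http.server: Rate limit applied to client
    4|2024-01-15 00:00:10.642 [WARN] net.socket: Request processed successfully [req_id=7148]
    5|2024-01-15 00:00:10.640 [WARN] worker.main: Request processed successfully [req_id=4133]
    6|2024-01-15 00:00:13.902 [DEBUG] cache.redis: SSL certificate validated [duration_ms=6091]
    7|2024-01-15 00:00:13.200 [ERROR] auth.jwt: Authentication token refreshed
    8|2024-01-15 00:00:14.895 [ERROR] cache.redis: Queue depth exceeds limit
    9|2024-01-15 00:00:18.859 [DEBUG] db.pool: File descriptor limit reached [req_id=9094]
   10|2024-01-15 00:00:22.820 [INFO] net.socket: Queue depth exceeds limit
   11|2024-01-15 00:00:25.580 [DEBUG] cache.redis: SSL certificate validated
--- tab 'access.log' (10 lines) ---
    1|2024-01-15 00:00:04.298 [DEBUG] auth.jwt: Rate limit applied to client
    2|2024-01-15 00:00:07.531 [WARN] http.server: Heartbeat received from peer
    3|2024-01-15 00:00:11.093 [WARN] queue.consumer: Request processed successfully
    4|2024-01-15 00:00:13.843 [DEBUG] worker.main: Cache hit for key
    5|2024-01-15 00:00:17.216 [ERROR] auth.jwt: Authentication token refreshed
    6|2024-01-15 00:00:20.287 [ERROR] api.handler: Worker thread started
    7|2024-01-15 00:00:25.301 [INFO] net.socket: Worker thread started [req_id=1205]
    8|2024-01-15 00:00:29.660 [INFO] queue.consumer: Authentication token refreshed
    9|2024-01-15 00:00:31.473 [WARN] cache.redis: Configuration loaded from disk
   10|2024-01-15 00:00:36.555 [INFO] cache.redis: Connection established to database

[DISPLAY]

[app.log]│ access.log                                                
─────────────────────────────────────────────────────────────────────
2024-01-15 00:00:03.405 [DEBUG] net.socket: Worker thread started    
2024-01-15 00:00:04.184 [ERROR] db.pool: Cache hit for key [duration_
2024-01-15 00:00:09.027 [INFO] http.server: Rate limit applied to cli
2024-01-15 00:00:10.642 [WARN] net.socket: Request processed successf
2024-01-15 00:00:10.640 [WARN] worker.main: Request processed success
2024-01-15 00:00:13.902 [DEBUG] cache.redis: SSL certificate validate
2024-01-15 00:00:13.200 [ERROR] auth.jwt: Authentication token refres
2024-01-15 00:00:14.895 [ERROR] cache.redis: Queue depth exceeds limi
2024-01-15 00:00:18.859 [DEBUG] db.pool: File descriptor limit reache
2024-01-15 00:00:22.820 [INFO] net.socket: Queue depth exceeds limit 
2024-01-15 00:00:25.580 [DEBUG] cache.redis: SSL certificate validate
                                                                     
                                                                     
                                                                     
                                                                     
                                                                     
                                                                     
                                                                     
                                                                     
                                                                     
                                                                     
                                                                     
                                                                     


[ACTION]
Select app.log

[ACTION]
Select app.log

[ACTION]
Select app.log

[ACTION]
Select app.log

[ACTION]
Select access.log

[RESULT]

 app.log │[access.log]                                               
─────────────────────────────────────────────────────────────────────
2024-01-15 00:00:04.298 [DEBUG] auth.jwt: Rate limit applied to clien
2024-01-15 00:00:07.531 [WARN] http.server: Heartbeat received from p
2024-01-15 00:00:11.093 [WARN] queue.consumer: Request processed succ
2024-01-15 00:00:13.843 [DEBUG] worker.main: Cache hit for key       
2024-01-15 00:00:17.216 [ERROR] auth.jwt: Authentication token refres
2024-01-15 00:00:20.287 [ERROR] api.handler: Worker thread started   
2024-01-15 00:00:25.301 [INFO] net.socket: Worker thread started [req
2024-01-15 00:00:29.660 [INFO] queue.consumer: Authentication token r
2024-01-15 00:00:31.473 [WARN] cache.redis: Configuration loaded from
2024-01-15 00:00:36.555 [INFO] cache.redis: Connection established to
                                                                     
                                                                     
                                                                     
                                                                     
                                                                     
                                                                     
                                                                     
                                                                     
                                                                     
                                                                     
                                                                     
                                                                     
                                                                     


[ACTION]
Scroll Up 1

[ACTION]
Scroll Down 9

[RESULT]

 app.log │[access.log]                                               
─────────────────────────────────────────────────────────────────────
2024-01-15 00:00:36.555 [INFO] cache.redis: Connection established to
                                                                     
                                                                     
                                                                     
                                                                     
                                                                     
                                                                     
                                                                     
                                                                     
                                                                     
                                                                     
                                                                     
                                                                     
                                                                     
                                                                     
                                                                     
                                                                     
                                                                     
                                                                     
                                                                     
                                                                     
                                                                     
                                                                     


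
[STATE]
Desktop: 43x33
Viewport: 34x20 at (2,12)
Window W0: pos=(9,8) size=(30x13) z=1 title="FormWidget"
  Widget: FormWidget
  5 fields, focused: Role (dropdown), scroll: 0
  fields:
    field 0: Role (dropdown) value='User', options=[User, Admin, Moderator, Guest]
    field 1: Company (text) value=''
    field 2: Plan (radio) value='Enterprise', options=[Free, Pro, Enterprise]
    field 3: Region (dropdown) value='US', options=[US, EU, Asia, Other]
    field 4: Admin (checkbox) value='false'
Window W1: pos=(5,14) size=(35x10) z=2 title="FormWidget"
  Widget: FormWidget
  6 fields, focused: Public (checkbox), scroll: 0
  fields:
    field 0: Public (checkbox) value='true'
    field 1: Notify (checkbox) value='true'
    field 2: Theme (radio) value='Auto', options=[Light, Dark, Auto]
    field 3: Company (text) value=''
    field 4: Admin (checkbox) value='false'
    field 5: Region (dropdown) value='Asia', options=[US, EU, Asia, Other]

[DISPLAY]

       ┃  Company:    [           
       ┃  Plan:       ( ) Free  ( 
   ┏━━━━━━━━━━━━━━━━━━━━━━━━━━━━━━
   ┃ FormWidget                   
   ┠──────────────────────────────
   ┃> Public:     [x]             
   ┃  Notify:     [x]             
   ┃  Theme:      ( ) Light  ( ) D
   ┃  Company:    [               
   ┃  Admin:      [ ]             
   ┃  Region:     [Asia           
   ┗━━━━━━━━━━━━━━━━━━━━━━━━━━━━━━
                                  
                                  
                                  
                                  
                                  
                                  
                                  
                                  


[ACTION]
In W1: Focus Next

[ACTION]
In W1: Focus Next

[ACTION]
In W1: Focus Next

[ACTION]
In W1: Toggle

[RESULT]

       ┃  Company:    [           
       ┃  Plan:       ( ) Free  ( 
   ┏━━━━━━━━━━━━━━━━━━━━━━━━━━━━━━
   ┃ FormWidget                   
   ┠──────────────────────────────
   ┃  Public:     [x]             
   ┃  Notify:     [x]             
   ┃  Theme:      ( ) Light  ( ) D
   ┃> Company:    [               
   ┃  Admin:      [ ]             
   ┃  Region:     [Asia           
   ┗━━━━━━━━━━━━━━━━━━━━━━━━━━━━━━
                                  
                                  
                                  
                                  
                                  
                                  
                                  
                                  


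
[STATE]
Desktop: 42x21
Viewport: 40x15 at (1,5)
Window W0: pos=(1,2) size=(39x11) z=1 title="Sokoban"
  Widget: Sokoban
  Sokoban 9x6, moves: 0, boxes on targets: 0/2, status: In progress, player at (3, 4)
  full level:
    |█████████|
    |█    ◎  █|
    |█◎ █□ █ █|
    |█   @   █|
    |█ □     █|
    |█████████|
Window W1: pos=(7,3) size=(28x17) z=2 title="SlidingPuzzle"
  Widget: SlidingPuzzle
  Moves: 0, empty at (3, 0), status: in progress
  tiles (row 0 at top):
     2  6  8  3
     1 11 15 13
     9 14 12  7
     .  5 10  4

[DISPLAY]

┃█████┠──────────────────────────┨    ┃ 
┃█    ┃┌────┬────┬────┬────┐     ┃    ┃ 
┃█◎ █□┃│  2 │  6 │  8 │  3 │     ┃    ┃ 
┃█   @┃├────┼────┼────┼────┤     ┃    ┃ 
┃█ □  ┃│  1 │ 11 │ 15 │ 13 │     ┃    ┃ 
┃█████┃├────┼────┼────┼────┤     ┃    ┃ 
┃Moves┃│  9 │ 14 │ 12 │  7 │     ┃    ┃ 
┗━━━━━┃├────┼────┼────┼────┤     ┃━━━━┛ 
      ┃│    │  5 │ 10 │  4 │     ┃      
      ┃└────┴────┴────┴────┘     ┃      
      ┃Moves: 0                  ┃      
      ┃                          ┃      
      ┃                          ┃      
      ┃                          ┃      
      ┗━━━━━━━━━━━━━━━━━━━━━━━━━━┛      


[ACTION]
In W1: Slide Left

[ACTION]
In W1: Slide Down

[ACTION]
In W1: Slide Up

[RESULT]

┃█████┠──────────────────────────┨    ┃ 
┃█    ┃┌────┬────┬────┬────┐     ┃    ┃ 
┃█◎ █□┃│  2 │  6 │  8 │  3 │     ┃    ┃ 
┃█   @┃├────┼────┼────┼────┤     ┃    ┃ 
┃█ □  ┃│  1 │ 11 │ 15 │ 13 │     ┃    ┃ 
┃█████┃├────┼────┼────┼────┤     ┃    ┃ 
┃Moves┃│  9 │ 14 │ 12 │  7 │     ┃    ┃ 
┗━━━━━┃├────┼────┼────┼────┤     ┃━━━━┛ 
      ┃│  5 │    │ 10 │  4 │     ┃      
      ┃└────┴────┴────┴────┘     ┃      
      ┃Moves: 3                  ┃      
      ┃                          ┃      
      ┃                          ┃      
      ┃                          ┃      
      ┗━━━━━━━━━━━━━━━━━━━━━━━━━━┛      


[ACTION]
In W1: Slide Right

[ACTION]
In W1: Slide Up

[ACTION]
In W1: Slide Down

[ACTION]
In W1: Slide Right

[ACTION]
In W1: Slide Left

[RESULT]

┃█████┠──────────────────────────┨    ┃ 
┃█    ┃┌────┬────┬────┬────┐     ┃    ┃ 
┃█◎ █□┃│  2 │  6 │  8 │  3 │     ┃    ┃ 
┃█   @┃├────┼────┼────┼────┤     ┃    ┃ 
┃█ □  ┃│  1 │ 11 │ 15 │ 13 │     ┃    ┃ 
┃█████┃├────┼────┼────┼────┤     ┃    ┃ 
┃Moves┃│ 14 │    │ 12 │  7 │     ┃    ┃ 
┗━━━━━┃├────┼────┼────┼────┤     ┃━━━━┛ 
      ┃│  9 │  5 │ 10 │  4 │     ┃      
      ┃└────┴────┴────┴────┘     ┃      
      ┃Moves: 6                  ┃      
      ┃                          ┃      
      ┃                          ┃      
      ┃                          ┃      
      ┗━━━━━━━━━━━━━━━━━━━━━━━━━━┛      


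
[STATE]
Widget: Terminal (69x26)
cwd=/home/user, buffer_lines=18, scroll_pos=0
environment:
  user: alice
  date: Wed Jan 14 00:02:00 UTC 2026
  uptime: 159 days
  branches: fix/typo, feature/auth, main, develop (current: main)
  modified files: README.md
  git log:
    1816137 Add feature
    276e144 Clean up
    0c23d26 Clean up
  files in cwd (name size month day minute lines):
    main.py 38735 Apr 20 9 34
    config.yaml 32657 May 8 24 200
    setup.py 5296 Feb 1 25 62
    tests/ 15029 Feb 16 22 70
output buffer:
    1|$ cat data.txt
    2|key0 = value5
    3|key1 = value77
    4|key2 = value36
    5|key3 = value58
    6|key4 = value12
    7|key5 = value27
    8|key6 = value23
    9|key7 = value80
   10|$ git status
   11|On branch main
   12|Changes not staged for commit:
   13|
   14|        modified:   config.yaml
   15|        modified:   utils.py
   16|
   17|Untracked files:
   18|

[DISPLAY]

$ cat data.txt                                                       
key0 = value5                                                        
key1 = value77                                                       
key2 = value36                                                       
key3 = value58                                                       
key4 = value12                                                       
key5 = value27                                                       
key6 = value23                                                       
key7 = value80                                                       
$ git status                                                         
On branch main                                                       
Changes not staged for commit:                                       
                                                                     
        modified:   config.yaml                                      
        modified:   utils.py                                         
                                                                     
Untracked files:                                                     
                                                                     
$ █                                                                  
                                                                     
                                                                     
                                                                     
                                                                     
                                                                     
                                                                     
                                                                     


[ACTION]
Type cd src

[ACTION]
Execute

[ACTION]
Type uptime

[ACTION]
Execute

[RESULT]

$ cat data.txt                                                       
key0 = value5                                                        
key1 = value77                                                       
key2 = value36                                                       
key3 = value58                                                       
key4 = value12                                                       
key5 = value27                                                       
key6 = value23                                                       
key7 = value80                                                       
$ git status                                                         
On branch main                                                       
Changes not staged for commit:                                       
                                                                     
        modified:   config.yaml                                      
        modified:   utils.py                                         
                                                                     
Untracked files:                                                     
                                                                     
$ cd src                                                             
                                                                     
$ uptime                                                             
 10:00  up 159 days                                                  
$ █                                                                  
                                                                     
                                                                     
                                                                     
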